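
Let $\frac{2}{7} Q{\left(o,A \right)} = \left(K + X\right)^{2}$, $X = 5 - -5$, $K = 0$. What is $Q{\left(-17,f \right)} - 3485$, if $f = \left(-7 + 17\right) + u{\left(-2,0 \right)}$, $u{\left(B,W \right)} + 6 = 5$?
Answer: $-3135$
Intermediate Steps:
$u{\left(B,W \right)} = -1$ ($u{\left(B,W \right)} = -6 + 5 = -1$)
$f = 9$ ($f = \left(-7 + 17\right) - 1 = 10 - 1 = 9$)
$X = 10$ ($X = 5 + 5 = 10$)
$Q{\left(o,A \right)} = 350$ ($Q{\left(o,A \right)} = \frac{7 \left(0 + 10\right)^{2}}{2} = \frac{7 \cdot 10^{2}}{2} = \frac{7}{2} \cdot 100 = 350$)
$Q{\left(-17,f \right)} - 3485 = 350 - 3485 = -3135$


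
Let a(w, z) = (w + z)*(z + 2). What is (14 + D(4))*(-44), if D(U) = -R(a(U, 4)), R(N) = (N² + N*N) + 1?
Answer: 202180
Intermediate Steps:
a(w, z) = (2 + z)*(w + z) (a(w, z) = (w + z)*(2 + z) = (2 + z)*(w + z))
R(N) = 1 + 2*N² (R(N) = (N² + N²) + 1 = 2*N² + 1 = 1 + 2*N²)
D(U) = -1 - 2*(24 + 6*U)² (D(U) = -(1 + 2*(4² + 2*U + 2*4 + U*4)²) = -(1 + 2*(16 + 2*U + 8 + 4*U)²) = -(1 + 2*(24 + 6*U)²) = -1 - 2*(24 + 6*U)²)
(14 + D(4))*(-44) = (14 + (-1 - 72*(4 + 4)²))*(-44) = (14 + (-1 - 72*8²))*(-44) = (14 + (-1 - 72*64))*(-44) = (14 + (-1 - 4608))*(-44) = (14 - 4609)*(-44) = -4595*(-44) = 202180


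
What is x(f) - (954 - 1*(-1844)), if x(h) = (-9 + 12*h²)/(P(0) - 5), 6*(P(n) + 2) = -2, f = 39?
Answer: -116285/22 ≈ -5285.7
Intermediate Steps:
P(n) = -7/3 (P(n) = -2 + (⅙)*(-2) = -2 - ⅓ = -7/3)
x(h) = 27/22 - 18*h²/11 (x(h) = (-9 + 12*h²)/(-7/3 - 5) = (-9 + 12*h²)/(-22/3) = (-9 + 12*h²)*(-3/22) = 27/22 - 18*h²/11)
x(f) - (954 - 1*(-1844)) = (27/22 - 18/11*39²) - (954 - 1*(-1844)) = (27/22 - 18/11*1521) - (954 + 1844) = (27/22 - 27378/11) - 1*2798 = -54729/22 - 2798 = -116285/22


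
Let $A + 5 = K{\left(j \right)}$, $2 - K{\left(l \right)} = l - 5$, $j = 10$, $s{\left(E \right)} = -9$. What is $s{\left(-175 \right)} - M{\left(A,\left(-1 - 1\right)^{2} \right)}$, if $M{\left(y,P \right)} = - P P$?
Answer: $7$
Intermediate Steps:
$K{\left(l \right)} = 7 - l$ ($K{\left(l \right)} = 2 - \left(l - 5\right) = 2 - \left(-5 + l\right) = 7 - l$)
$A = -8$ ($A = -5 + \left(7 - 10\right) = -5 - 3 = -8$)
$M{\left(y,P \right)} = - P^{2}$
$s{\left(-175 \right)} - M{\left(A,\left(-1 - 1\right)^{2} \right)} = -9 - - \left(\left(-1 - 1\right)^{2}\right)^{2} = -9 - - \left(\left(-2\right)^{2}\right)^{2} = -9 - - 4^{2} = -9 - \left(-1\right) 16 = -9 - -16 = -9 + 16 = 7$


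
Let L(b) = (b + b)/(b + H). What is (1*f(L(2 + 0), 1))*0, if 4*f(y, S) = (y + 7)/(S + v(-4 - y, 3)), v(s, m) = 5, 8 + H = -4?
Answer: 0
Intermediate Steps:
H = -12 (H = -8 - 4 = -12)
L(b) = 2*b/(-12 + b) (L(b) = (b + b)/(b - 12) = (2*b)/(-12 + b) = 2*b/(-12 + b))
f(y, S) = (7 + y)/(4*(5 + S)) (f(y, S) = ((y + 7)/(S + 5))/4 = ((7 + y)/(5 + S))/4 = (7 + y)/(4*(5 + S)))
(1*f(L(2 + 0), 1))*0 = (1*((7 + 2*(2 + 0)/(-12 + (2 + 0)))/(4*(5 + 1))))*0 = (1*((1/4)*(7 + 2*2/(-12 + 2))/6))*0 = (1*((1/4)*(1/6)*(7 + 2*2/(-10))))*0 = (1*((1/4)*(1/6)*(7 + 2*2*(-1/10))))*0 = (1*((1/4)*(1/6)*(7 - 2/5)))*0 = (1*((1/4)*(1/6)*(33/5)))*0 = (1*(11/40))*0 = (11/40)*0 = 0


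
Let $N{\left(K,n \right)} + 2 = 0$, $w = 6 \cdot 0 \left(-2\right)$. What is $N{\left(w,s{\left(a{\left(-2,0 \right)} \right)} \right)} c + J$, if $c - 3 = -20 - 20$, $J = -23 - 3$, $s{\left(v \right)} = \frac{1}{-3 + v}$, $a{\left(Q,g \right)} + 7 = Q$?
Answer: $48$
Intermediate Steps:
$a{\left(Q,g \right)} = -7 + Q$
$w = 0$ ($w = 0 \left(-2\right) = 0$)
$N{\left(K,n \right)} = -2$ ($N{\left(K,n \right)} = -2 + 0 = -2$)
$J = -26$
$c = -37$ ($c = 3 - 40 = -37$)
$N{\left(w,s{\left(a{\left(-2,0 \right)} \right)} \right)} c + J = \left(-2\right) \left(-37\right) - 26 = 74 - 26 = 48$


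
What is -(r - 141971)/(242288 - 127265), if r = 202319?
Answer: -20116/38341 ≈ -0.52466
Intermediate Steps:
-(r - 141971)/(242288 - 127265) = -(202319 - 141971)/(242288 - 127265) = -60348/115023 = -1*20116/38341 = -20116/38341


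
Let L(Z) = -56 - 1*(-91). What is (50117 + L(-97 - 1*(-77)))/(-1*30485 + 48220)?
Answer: 50152/17735 ≈ 2.8279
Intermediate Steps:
L(Z) = 35 (L(Z) = -56 + 91 = 35)
(50117 + L(-97 - 1*(-77)))/(-1*30485 + 48220) = (50117 + 35)/(-1*30485 + 48220) = 50152/(-30485 + 48220) = 50152/17735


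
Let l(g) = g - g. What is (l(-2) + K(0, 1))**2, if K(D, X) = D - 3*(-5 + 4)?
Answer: 9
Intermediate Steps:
K(D, X) = 3 + D (K(D, X) = D - 3*(-1) = D + 3 = 3 + D)
l(g) = 0
(l(-2) + K(0, 1))**2 = (0 + (3 + 0))**2 = (0 + 3)**2 = 3**2 = 9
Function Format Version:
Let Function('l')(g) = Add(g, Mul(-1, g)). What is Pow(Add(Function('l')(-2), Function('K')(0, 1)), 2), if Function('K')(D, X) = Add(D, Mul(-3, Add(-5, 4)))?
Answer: 9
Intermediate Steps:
Function('K')(D, X) = Add(3, D) (Function('K')(D, X) = Add(D, Mul(-3, -1)) = Add(D, 3) = Add(3, D))
Function('l')(g) = 0
Pow(Add(Function('l')(-2), Function('K')(0, 1)), 2) = Pow(Add(0, Add(3, 0)), 2) = Pow(Add(0, 3), 2) = Pow(3, 2) = 9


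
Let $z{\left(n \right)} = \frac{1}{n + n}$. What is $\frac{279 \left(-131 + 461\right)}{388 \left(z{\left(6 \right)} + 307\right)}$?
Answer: $\frac{5022}{6499} \approx 0.77273$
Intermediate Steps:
$z{\left(n \right)} = \frac{1}{2 n}$
$\frac{279 \left(-131 + 461\right)}{388 \left(z{\left(6 \right)} + 307\right)} = \frac{279 \left(-131 + 461\right)}{388 \left(\frac{1}{2 \cdot 6} + 307\right)} = \frac{279 \cdot 330}{388 \left(\frac{1}{2} \cdot \frac{1}{6} + 307\right)} = \frac{92070}{388 \left(\frac{1}{12} + 307\right)} = \frac{92070}{388 \cdot \frac{3685}{12}} = \frac{92070}{\frac{357445}{3}} = 92070 \cdot \frac{3}{357445} = \frac{5022}{6499}$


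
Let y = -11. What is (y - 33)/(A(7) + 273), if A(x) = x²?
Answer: -22/161 ≈ -0.13665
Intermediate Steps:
(y - 33)/(A(7) + 273) = (-11 - 33)/(7² + 273) = -44/(49 + 273) = -44/322 = -44*1/322 = -22/161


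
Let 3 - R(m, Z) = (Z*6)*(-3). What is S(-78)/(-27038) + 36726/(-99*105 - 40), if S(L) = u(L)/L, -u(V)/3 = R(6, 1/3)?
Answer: -25818031203/7335679780 ≈ -3.5195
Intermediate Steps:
R(m, Z) = 3 + 18*Z (R(m, Z) = 3 - Z*6*(-3) = 3 - 6*Z*(-3) = 3 - (-18)*Z = 3 + 18*Z)
u(V) = -27 (u(V) = -3*(3 + 18*(1/3)) = -3*(3 + 6) = -3*9 = -27)
S(L) = -27/L
S(-78)/(-27038) + 36726/(-99*105 - 40) = -27/(-78)/(-27038) + 36726/(-99*105 - 40) = -27*(-1/78)*(-1/27038) + 36726/(-10395 - 40) = (9/26)*(-1/27038) + 36726/(-10435) = -9/702988 + 36726*(-1/10435) = -9/702988 - 36726/10435 = -25818031203/7335679780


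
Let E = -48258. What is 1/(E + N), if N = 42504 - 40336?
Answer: -1/46090 ≈ -2.1697e-5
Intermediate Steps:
N = 2168
1/(E + N) = 1/(-48258 + 2168) = 1/(-46090) = -1/46090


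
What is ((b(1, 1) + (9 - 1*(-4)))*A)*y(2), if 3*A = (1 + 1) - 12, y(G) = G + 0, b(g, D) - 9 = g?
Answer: -460/3 ≈ -153.33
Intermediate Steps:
b(g, D) = 9 + g
y(G) = G
A = -10/3 (A = ((1 + 1) - 12)/3 = (2 - 12)/3 = (1/3)*(-10) = -10/3 ≈ -3.3333)
((b(1, 1) + (9 - 1*(-4)))*A)*y(2) = (((9 + 1) + (9 - 1*(-4)))*(-10/3))*2 = ((10 + (9 + 4))*(-10/3))*2 = ((10 + 13)*(-10/3))*2 = (23*(-10/3))*2 = -230/3*2 = -460/3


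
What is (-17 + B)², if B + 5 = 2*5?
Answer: 144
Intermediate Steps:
B = 5 (B = -5 + 2*5 = -5 + 10 = 5)
(-17 + B)² = (-17 + 5)² = (-12)² = 144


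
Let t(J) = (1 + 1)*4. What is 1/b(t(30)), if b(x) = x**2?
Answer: 1/64 ≈ 0.015625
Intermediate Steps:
t(J) = 8 (t(J) = 2*4 = 8)
1/b(t(30)) = 1/(8**2) = 1/64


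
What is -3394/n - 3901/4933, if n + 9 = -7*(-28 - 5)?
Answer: -8804312/547563 ≈ -16.079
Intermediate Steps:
n = 222 (n = -9 - 7*(-28 - 5) = -9 - 7*(-33) = -9 + 231 = 222)
-3394/n - 3901/4933 = -3394/222 - 3901/4933 = -3394*1/222 - 3901*1/4933 = -1697/111 - 3901/4933 = -8804312/547563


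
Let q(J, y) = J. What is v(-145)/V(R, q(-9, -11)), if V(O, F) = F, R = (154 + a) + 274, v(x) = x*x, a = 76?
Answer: -21025/9 ≈ -2336.1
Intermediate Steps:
v(x) = x**2
R = 504 (R = (154 + 76) + 274 = 230 + 274 = 504)
v(-145)/V(R, q(-9, -11)) = (-145)**2/(-9) = 21025*(-1/9) = -21025/9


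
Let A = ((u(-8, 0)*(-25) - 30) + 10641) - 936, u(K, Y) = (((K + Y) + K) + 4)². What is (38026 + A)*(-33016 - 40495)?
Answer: -3241908611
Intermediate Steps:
u(K, Y) = (4 + Y + 2*K)² (u(K, Y) = ((Y + 2*K) + 4)² = (4 + Y + 2*K)²)
A = 6075 (A = (((4 + 0 + 2*(-8))²*(-25) - 30) + 10641) - 936 = (((4 + 0 - 16)²*(-25) - 30) + 10641) - 936 = (((-12)²*(-25) - 30) + 10641) - 936 = ((144*(-25) - 30) + 10641) - 936 = ((-3600 - 30) + 10641) - 936 = (-3630 + 10641) - 936 = 7011 - 936 = 6075)
(38026 + A)*(-33016 - 40495) = (38026 + 6075)*(-33016 - 40495) = 44101*(-73511) = -3241908611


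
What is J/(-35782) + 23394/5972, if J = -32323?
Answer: 128764633/26711263 ≈ 4.8206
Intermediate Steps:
J/(-35782) + 23394/5972 = -32323/(-35782) + 23394/5972 = -32323*(-1/35782) + 23394*(1/5972) = 32323/35782 + 11697/2986 = 128764633/26711263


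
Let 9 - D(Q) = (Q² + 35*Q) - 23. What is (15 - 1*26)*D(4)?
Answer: 1364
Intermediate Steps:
D(Q) = 32 - Q² - 35*Q (D(Q) = 9 - ((Q² + 35*Q) - 23) = 9 - (-23 + Q² + 35*Q) = 9 + (23 - Q² - 35*Q) = 32 - Q² - 35*Q)
(15 - 1*26)*D(4) = (15 - 1*26)*(32 - 1*4² - 35*4) = (15 - 26)*(32 - 1*16 - 140) = -11*(32 - 16 - 140) = -11*(-124) = 1364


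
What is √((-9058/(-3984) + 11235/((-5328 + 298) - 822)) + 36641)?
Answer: √1587752333340558/208164 ≈ 191.42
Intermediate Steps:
√((-9058/(-3984) + 11235/((-5328 + 298) - 822)) + 36641) = √((-9058*(-1/3984) + 11235/(-5030 - 822)) + 36641) = √((4529/1992 + 11235/(-5852)) + 36641) = √((4529/1992 + 11235*(-1/5852)) + 36641) = √((4529/1992 - 1605/836) + 36641) = √(147271/416328 + 36641) = √(15254821519/416328) = √1587752333340558/208164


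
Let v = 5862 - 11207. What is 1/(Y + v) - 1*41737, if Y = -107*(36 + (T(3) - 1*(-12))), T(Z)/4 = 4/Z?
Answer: -1383790238/33155 ≈ -41737.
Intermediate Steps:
T(Z) = 16/Z (T(Z) = 4*(4/Z) = 16/Z)
v = -5345
Y = -17120/3 (Y = -107*(36 + (16/3 - 1*(-12))) = -107*(36 + (16*(1/3) + 12)) = -107*(36 + (16/3 + 12)) = -107*(36 + 52/3) = -107*160/3 = -17120/3 ≈ -5706.7)
1/(Y + v) - 1*41737 = 1/(-17120/3 - 5345) - 1*41737 = 1/(-33155/3) - 41737 = -3/33155 - 41737 = -1383790238/33155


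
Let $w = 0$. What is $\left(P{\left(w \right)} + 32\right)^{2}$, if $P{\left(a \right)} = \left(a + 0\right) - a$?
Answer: $1024$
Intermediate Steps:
$P{\left(a \right)} = 0$ ($P{\left(a \right)} = a - a = 0$)
$\left(P{\left(w \right)} + 32\right)^{2} = \left(0 + 32\right)^{2} = 32^{2} = 1024$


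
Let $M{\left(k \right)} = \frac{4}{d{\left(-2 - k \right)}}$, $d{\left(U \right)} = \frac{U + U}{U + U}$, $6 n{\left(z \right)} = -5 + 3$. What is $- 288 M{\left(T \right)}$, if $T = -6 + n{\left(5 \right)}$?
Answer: $-1152$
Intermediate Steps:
$n{\left(z \right)} = - \frac{1}{3}$ ($n{\left(z \right)} = \frac{-5 + 3}{6} = \frac{1}{6} \left(-2\right) = - \frac{1}{3}$)
$d{\left(U \right)} = 1$ ($d{\left(U \right)} = \frac{2 U}{2 U} = 2 U \frac{1}{2 U} = 1$)
$T = - \frac{19}{3}$ ($T = -6 - \frac{1}{3} = - \frac{19}{3} \approx -6.3333$)
$M{\left(k \right)} = 4$ ($M{\left(k \right)} = \frac{4}{1} = 4 \cdot 1 = 4$)
$- 288 M{\left(T \right)} = \left(-288\right) 4 = -1152$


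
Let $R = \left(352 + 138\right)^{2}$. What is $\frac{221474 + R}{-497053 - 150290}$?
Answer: $- \frac{51286}{71927} \approx -0.71303$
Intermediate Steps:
$R = 240100$ ($R = 490^{2} = 240100$)
$\frac{221474 + R}{-497053 - 150290} = \frac{221474 + 240100}{-497053 - 150290} = \frac{461574}{-647343} = 461574 \left(- \frac{1}{647343}\right) = - \frac{51286}{71927}$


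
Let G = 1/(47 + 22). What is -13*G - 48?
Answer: -3325/69 ≈ -48.188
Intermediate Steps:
G = 1/69 ≈ 0.014493
-13*G - 48 = -13*1/69 - 48 = -13/69 - 48 = -3325/69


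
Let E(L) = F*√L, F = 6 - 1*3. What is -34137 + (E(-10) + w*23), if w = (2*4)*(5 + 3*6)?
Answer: -29905 + 3*I*√10 ≈ -29905.0 + 9.4868*I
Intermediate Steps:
F = 3 (F = 6 - 3 = 3)
w = 184 (w = 8*(5 + 18) = 8*23 = 184)
E(L) = 3*√L
-34137 + (E(-10) + w*23) = -34137 + (3*√(-10) + 184*23) = -34137 + (3*(I*√10) + 4232) = -34137 + (3*I*√10 + 4232) = -34137 + (4232 + 3*I*√10) = -29905 + 3*I*√10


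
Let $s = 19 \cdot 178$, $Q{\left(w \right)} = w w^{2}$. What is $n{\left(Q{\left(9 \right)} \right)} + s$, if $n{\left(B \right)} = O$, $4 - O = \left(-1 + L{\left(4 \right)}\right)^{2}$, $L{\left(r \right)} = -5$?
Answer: $3350$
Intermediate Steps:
$Q{\left(w \right)} = w^{3}$
$s = 3382$
$O = -32$ ($O = 4 - \left(-1 - 5\right)^{2} = 4 - \left(-6\right)^{2} = 4 - 36 = -32$)
$n{\left(B \right)} = -32$
$n{\left(Q{\left(9 \right)} \right)} + s = -32 + 3382 = 3350$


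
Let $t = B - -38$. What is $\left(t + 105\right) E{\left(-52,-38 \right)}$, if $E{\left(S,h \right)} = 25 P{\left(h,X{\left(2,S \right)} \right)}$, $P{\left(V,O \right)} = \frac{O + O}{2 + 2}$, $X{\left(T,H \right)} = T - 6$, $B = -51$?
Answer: $-4600$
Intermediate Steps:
$X{\left(T,H \right)} = -6 + T$ ($X{\left(T,H \right)} = T - 6 = -6 + T$)
$P{\left(V,O \right)} = \frac{O}{2}$ ($P{\left(V,O \right)} = \frac{2 O}{4} = 2 O \frac{1}{4} = \frac{O}{2}$)
$E{\left(S,h \right)} = -50$ ($E{\left(S,h \right)} = 25 \frac{-6 + 2}{2} = 25 \cdot \frac{1}{2} \left(-4\right) = 25 \left(-2\right) = -50$)
$t = -13$ ($t = -51 - -38 = -51 + 38 = -13$)
$\left(t + 105\right) E{\left(-52,-38 \right)} = \left(-13 + 105\right) \left(-50\right) = 92 \left(-50\right) = -4600$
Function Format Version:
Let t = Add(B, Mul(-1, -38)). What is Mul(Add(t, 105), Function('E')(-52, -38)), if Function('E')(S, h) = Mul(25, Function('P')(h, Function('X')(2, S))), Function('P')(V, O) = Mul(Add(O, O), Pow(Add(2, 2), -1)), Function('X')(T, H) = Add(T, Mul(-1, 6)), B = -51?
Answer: -4600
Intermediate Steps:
Function('X')(T, H) = Add(-6, T) (Function('X')(T, H) = Add(T, -6) = Add(-6, T))
Function('P')(V, O) = Mul(Rational(1, 2), O) (Function('P')(V, O) = Mul(Mul(2, O), Pow(4, -1)) = Mul(Mul(2, O), Rational(1, 4)) = Mul(Rational(1, 2), O))
Function('E')(S, h) = -50 (Function('E')(S, h) = Mul(25, Mul(Rational(1, 2), Add(-6, 2))) = Mul(25, Mul(Rational(1, 2), -4)) = Mul(25, -2) = -50)
t = -13 (t = Add(-51, Mul(-1, -38)) = Add(-51, 38) = -13)
Mul(Add(t, 105), Function('E')(-52, -38)) = Mul(Add(-13, 105), -50) = Mul(92, -50) = -4600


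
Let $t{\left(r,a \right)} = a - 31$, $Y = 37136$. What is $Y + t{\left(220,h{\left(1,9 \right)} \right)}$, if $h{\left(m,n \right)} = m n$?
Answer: $37114$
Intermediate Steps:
$t{\left(r,a \right)} = -31 + a$
$Y + t{\left(220,h{\left(1,9 \right)} \right)} = 37136 + \left(-31 + 1 \cdot 9\right) = 37136 + \left(-31 + 9\right) = 37136 - 22 = 37114$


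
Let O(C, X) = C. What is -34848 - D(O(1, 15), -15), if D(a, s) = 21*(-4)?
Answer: -34764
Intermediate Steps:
D(a, s) = -84
-34848 - D(O(1, 15), -15) = -34848 - 1*(-84) = -34848 + 84 = -34764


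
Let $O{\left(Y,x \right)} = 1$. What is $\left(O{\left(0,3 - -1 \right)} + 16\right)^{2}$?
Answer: $289$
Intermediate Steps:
$\left(O{\left(0,3 - -1 \right)} + 16\right)^{2} = \left(1 + 16\right)^{2} = 17^{2} = 289$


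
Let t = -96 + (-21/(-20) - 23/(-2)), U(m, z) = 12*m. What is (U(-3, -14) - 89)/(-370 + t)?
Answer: 2500/9069 ≈ 0.27566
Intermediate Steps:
t = -1669/20 (t = -96 + (-21*(-1/20) - 23*(-½)) = -96 + (21/20 + 23/2) = -96 + 251/20 = -1669/20 ≈ -83.450)
(U(-3, -14) - 89)/(-370 + t) = (12*(-3) - 89)/(-370 - 1669/20) = (-36 - 89)/(-9069/20) = -125*(-20/9069) = 2500/9069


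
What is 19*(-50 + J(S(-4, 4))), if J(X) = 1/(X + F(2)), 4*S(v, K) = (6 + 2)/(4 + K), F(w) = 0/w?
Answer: -874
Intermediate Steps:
F(w) = 0
S(v, K) = 2/(4 + K) (S(v, K) = ((6 + 2)/(4 + K))/4 = (8/(4 + K))/4 = 2/(4 + K))
J(X) = 1/X (J(X) = 1/(X + 0) = 1/X)
19*(-50 + J(S(-4, 4))) = 19*(-50 + 1/(2/(4 + 4))) = 19*(-50 + 1/(2/8)) = 19*(-50 + 1/(2*(⅛))) = 19*(-50 + 1/(¼)) = 19*(-50 + 4) = 19*(-46) = -874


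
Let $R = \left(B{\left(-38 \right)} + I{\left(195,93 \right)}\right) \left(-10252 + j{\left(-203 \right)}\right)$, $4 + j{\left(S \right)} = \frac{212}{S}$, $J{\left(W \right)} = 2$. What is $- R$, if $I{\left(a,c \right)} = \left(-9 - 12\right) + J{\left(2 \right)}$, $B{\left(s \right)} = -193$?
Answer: $- \frac{441422160}{203} \approx -2.1745 \cdot 10^{6}$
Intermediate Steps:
$j{\left(S \right)} = -4 + \frac{212}{S}$
$I{\left(a,c \right)} = -19$ ($I{\left(a,c \right)} = \left(-9 - 12\right) + 2 = -21 + 2 = -19$)
$R = \frac{441422160}{203}$ ($R = \left(-193 - 19\right) \left(-10252 - \left(4 - \frac{212}{-203}\right)\right) = - 212 \left(-10252 + \left(-4 + 212 \left(- \frac{1}{203}\right)\right)\right) = - 212 \left(-10252 - \frac{1024}{203}\right) = \left(-212\right) \left(- \frac{2082180}{203}\right) = \frac{441422160}{203} \approx 2.1745 \cdot 10^{6}$)
$- R = \left(-1\right) \frac{441422160}{203} = - \frac{441422160}{203}$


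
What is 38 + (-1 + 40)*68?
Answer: 2690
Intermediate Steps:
38 + (-1 + 40)*68 = 38 + 39*68 = 38 + 2652 = 2690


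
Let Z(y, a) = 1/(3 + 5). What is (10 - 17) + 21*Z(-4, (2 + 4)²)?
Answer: -35/8 ≈ -4.3750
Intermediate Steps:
Z(y, a) = ⅛ (Z(y, a) = 1/8 = ⅛)
(10 - 17) + 21*Z(-4, (2 + 4)²) = (10 - 17) + 21*(⅛) = -7 + 21/8 = -35/8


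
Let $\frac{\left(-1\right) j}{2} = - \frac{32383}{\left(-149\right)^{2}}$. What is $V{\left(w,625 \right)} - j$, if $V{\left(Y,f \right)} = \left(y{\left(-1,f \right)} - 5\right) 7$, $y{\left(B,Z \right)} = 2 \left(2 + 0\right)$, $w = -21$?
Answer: $- \frac{220173}{22201} \approx -9.9173$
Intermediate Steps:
$y{\left(B,Z \right)} = 4$ ($y{\left(B,Z \right)} = 2 \cdot 2 = 4$)
$V{\left(Y,f \right)} = -7$ ($V{\left(Y,f \right)} = \left(4 - 5\right) 7 = \left(-1\right) 7 = -7$)
$j = \frac{64766}{22201}$ ($j = - 2 \left(- \frac{32383}{\left(-149\right)^{2}}\right) = - 2 \left(- \frac{32383}{22201}\right) = - 2 \left(\left(-32383\right) \frac{1}{22201}\right) = \left(-2\right) \left(- \frac{32383}{22201}\right) = \frac{64766}{22201} \approx 2.9173$)
$V{\left(w,625 \right)} - j = -7 - \frac{64766}{22201} = - \frac{220173}{22201}$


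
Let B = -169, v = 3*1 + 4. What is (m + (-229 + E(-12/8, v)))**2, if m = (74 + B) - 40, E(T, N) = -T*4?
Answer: 128164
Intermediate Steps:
v = 7 (v = 3 + 4 = 7)
E(T, N) = -4*T
m = -135 (m = (74 - 169) - 40 = -95 - 40 = -135)
(m + (-229 + E(-12/8, v)))**2 = (-135 + (-229 - (-48)/8))**2 = (-135 + (-229 - 4*(-3/2)))**2 = (-135 + (-229 + 6))**2 = (-135 - 223)**2 = (-358)**2 = 128164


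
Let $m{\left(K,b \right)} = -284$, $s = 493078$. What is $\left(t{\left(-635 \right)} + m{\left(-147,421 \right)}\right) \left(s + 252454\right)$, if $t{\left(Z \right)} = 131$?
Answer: $-114066396$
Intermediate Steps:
$\left(t{\left(-635 \right)} + m{\left(-147,421 \right)}\right) \left(s + 252454\right) = \left(131 - 284\right) \left(493078 + 252454\right) = \left(-153\right) 745532 = -114066396$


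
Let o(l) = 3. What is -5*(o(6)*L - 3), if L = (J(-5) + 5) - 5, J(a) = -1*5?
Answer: 90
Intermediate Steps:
J(a) = -5
L = -5 (L = (-5 + 5) - 5 = 0 - 5 = -5)
-5*(o(6)*L - 3) = -5*(3*(-5) - 3) = -5*(-15 - 3) = -5*(-18) = 90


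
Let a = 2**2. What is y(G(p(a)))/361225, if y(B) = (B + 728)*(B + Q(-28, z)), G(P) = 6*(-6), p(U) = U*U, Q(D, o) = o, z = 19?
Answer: -11764/361225 ≈ -0.032567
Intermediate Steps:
a = 4
p(U) = U**2
G(P) = -36
y(B) = (19 + B)*(728 + B) (y(B) = (B + 728)*(B + 19) = (728 + B)*(19 + B) = (19 + B)*(728 + B))
y(G(p(a)))/361225 = (13832 + (-36)**2 + 747*(-36))/361225 = (13832 + 1296 - 26892)*(1/361225) = -11764*1/361225 = -11764/361225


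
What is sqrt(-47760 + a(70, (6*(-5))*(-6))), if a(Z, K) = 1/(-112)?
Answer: I*sqrt(37443847)/28 ≈ 218.54*I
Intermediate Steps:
a(Z, K) = -1/112
sqrt(-47760 + a(70, (6*(-5))*(-6))) = sqrt(-47760 - 1/112) = sqrt(-5349121/112) = I*sqrt(37443847)/28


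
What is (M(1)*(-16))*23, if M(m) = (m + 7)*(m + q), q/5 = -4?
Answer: 55936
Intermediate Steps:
q = -20 (q = 5*(-4) = -20)
M(m) = (-20 + m)*(7 + m) (M(m) = (m + 7)*(m - 20) = (7 + m)*(-20 + m) = (-20 + m)*(7 + m))
(M(1)*(-16))*23 = ((-140 + 1² - 13*1)*(-16))*23 = ((-140 + 1 - 13)*(-16))*23 = -152*(-16)*23 = 2432*23 = 55936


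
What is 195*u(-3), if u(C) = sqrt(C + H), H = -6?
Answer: 585*I ≈ 585.0*I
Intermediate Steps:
u(C) = sqrt(-6 + C) (u(C) = sqrt(C - 6) = sqrt(-6 + C))
195*u(-3) = 195*sqrt(-6 - 3) = 195*sqrt(-9) = 195*(3*I) = 585*I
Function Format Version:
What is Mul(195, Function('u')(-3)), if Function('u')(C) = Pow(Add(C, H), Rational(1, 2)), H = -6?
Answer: Mul(585, I) ≈ Mul(585.00, I)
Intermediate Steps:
Function('u')(C) = Pow(Add(-6, C), Rational(1, 2)) (Function('u')(C) = Pow(Add(C, -6), Rational(1, 2)) = Pow(Add(-6, C), Rational(1, 2)))
Mul(195, Function('u')(-3)) = Mul(195, Pow(Add(-6, -3), Rational(1, 2))) = Mul(195, Pow(-9, Rational(1, 2))) = Mul(195, Mul(3, I)) = Mul(585, I)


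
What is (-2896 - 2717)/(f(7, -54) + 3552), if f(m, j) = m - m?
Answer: -1871/1184 ≈ -1.5802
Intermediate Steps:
f(m, j) = 0
(-2896 - 2717)/(f(7, -54) + 3552) = (-2896 - 2717)/(0 + 3552) = -5613/3552 = -5613*1/3552 = -1871/1184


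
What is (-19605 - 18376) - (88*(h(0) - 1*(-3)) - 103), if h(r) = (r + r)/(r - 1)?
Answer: -38142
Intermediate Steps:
h(r) = 2*r/(-1 + r) (h(r) = (2*r)/(-1 + r) = 2*r/(-1 + r))
(-19605 - 18376) - (88*(h(0) - 1*(-3)) - 103) = (-19605 - 18376) - (88*(2*0/(-1 + 0) - 1*(-3)) - 103) = -37981 - (88*(2*0/(-1) + 3) - 103) = -37981 - (88*(2*0*(-1) + 3) - 103) = -37981 - (88*(0 + 3) - 103) = -37981 - (88*3 - 103) = -37981 - (264 - 103) = -37981 - 1*161 = -37981 - 161 = -38142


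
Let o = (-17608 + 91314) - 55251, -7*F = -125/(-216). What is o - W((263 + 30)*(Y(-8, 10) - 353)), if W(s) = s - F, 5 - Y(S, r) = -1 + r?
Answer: 186060547/1512 ≈ 1.2306e+5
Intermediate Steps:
F = -125/1512 (F = -(-125)/(7*(-216)) = -(-125)*(-1)/(7*216) = -1/7*125/216 = -125/1512 ≈ -0.082672)
Y(S, r) = 6 - r (Y(S, r) = 5 - (-1 + r) = 5 + (1 - r) = 6 - r)
o = 18455 (o = 73706 - 55251 = 18455)
W(s) = 125/1512 + s (W(s) = s - 1*(-125/1512) = s + 125/1512 = 125/1512 + s)
o - W((263 + 30)*(Y(-8, 10) - 353)) = 18455 - (125/1512 + (263 + 30)*((6 - 1*10) - 353)) = 18455 - (125/1512 + 293*((6 - 10) - 353)) = 18455 - (125/1512 + 293*(-4 - 353)) = 18455 - (125/1512 + 293*(-357)) = 18455 - (125/1512 - 104601) = 18455 - 1*(-158156587/1512) = 18455 + 158156587/1512 = 186060547/1512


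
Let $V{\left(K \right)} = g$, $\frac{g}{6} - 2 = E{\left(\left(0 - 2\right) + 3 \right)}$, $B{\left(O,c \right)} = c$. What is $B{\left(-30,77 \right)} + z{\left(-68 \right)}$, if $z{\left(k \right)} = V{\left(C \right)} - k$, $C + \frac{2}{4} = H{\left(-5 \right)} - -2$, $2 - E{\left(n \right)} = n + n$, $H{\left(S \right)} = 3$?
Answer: $157$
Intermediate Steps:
$E{\left(n \right)} = 2 - 2 n$ ($E{\left(n \right)} = 2 - \left(n + n\right) = 2 - 2 n$)
$C = \frac{9}{2}$ ($C = - \frac{1}{2} + \left(3 - -2\right) = - \frac{1}{2} + \left(3 + 2\right) = - \frac{1}{2} + 5 = \frac{9}{2} \approx 4.5$)
$g = 12$ ($g = 12 + 6 \left(2 - 2 \left(\left(0 - 2\right) + 3\right)\right) = 12 + 6 \left(2 - 2 \left(-2 + 3\right)\right) = 12 + 6 \left(2 - 2\right) = 12 + 6 \cdot 0 = 12 + 0 = 12$)
$V{\left(K \right)} = 12$
$z{\left(k \right)} = 12 - k$
$B{\left(-30,77 \right)} + z{\left(-68 \right)} = 77 + \left(12 - -68\right) = 77 + \left(12 + 68\right) = 77 + 80 = 157$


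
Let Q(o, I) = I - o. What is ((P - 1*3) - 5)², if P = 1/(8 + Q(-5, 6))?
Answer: 22801/361 ≈ 63.161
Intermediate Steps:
P = 1/19 (P = 1/(8 + (6 - 1*(-5))) = 1/(8 + (6 + 5)) = 1/(8 + 11) = 1/19 ≈ 0.052632)
((P - 1*3) - 5)² = ((1/19 - 1*3) - 5)² = ((1/19 - 3) - 5)² = (-56/19 - 5)² = (-151/19)² = 22801/361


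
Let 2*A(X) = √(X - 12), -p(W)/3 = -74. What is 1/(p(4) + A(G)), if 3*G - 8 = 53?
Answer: 2664/591383 - 10*√3/591383 ≈ 0.0044754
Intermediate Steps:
G = 61/3 (G = 8/3 + (⅓)*53 = 8/3 + 53/3 = 61/3 ≈ 20.333)
p(W) = 222 (p(W) = -3*(-74) = 222)
A(X) = √(-12 + X)/2 (A(X) = √(X - 12)/2 = √(-12 + X)/2)
1/(p(4) + A(G)) = 1/(222 + √(-12 + 61/3)/2) = 1/(222 + √(25/3)/2) = 1/(222 + (5*√3/3)/2) = 1/(222 + 5*√3/6)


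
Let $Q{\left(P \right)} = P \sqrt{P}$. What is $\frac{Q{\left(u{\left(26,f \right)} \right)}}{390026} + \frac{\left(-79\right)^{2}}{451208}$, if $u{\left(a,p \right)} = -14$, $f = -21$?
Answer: $\frac{6241}{451208} - \frac{i \sqrt{14}}{27859} \approx 0.013832 - 0.00013431 i$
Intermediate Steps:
$Q{\left(P \right)} = P^{\frac{3}{2}}$
$\frac{Q{\left(u{\left(26,f \right)} \right)}}{390026} + \frac{\left(-79\right)^{2}}{451208} = \frac{\left(-14\right)^{\frac{3}{2}}}{390026} + \frac{\left(-79\right)^{2}}{451208} = - 14 i \sqrt{14} \cdot \frac{1}{390026} + 6241 \cdot \frac{1}{451208} = - \frac{i \sqrt{14}}{27859} + \frac{6241}{451208} = \frac{6241}{451208} - \frac{i \sqrt{14}}{27859}$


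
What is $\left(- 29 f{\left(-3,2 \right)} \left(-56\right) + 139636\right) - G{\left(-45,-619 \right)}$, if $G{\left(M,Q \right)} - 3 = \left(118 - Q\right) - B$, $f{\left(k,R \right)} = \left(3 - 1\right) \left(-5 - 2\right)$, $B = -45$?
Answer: $116115$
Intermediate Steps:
$f{\left(k,R \right)} = -14$ ($f{\left(k,R \right)} = 2 \left(-7\right) = -14$)
$G{\left(M,Q \right)} = 166 - Q$ ($G{\left(M,Q \right)} = 3 - \left(-163 + Q\right) = 166 - Q$)
$\left(- 29 f{\left(-3,2 \right)} \left(-56\right) + 139636\right) - G{\left(-45,-619 \right)} = \left(\left(-29\right) \left(-14\right) \left(-56\right) + 139636\right) - \left(166 - -619\right) = \left(406 \left(-56\right) + 139636\right) - \left(166 + 619\right) = \left(-22736 + 139636\right) - 785 = 116900 - 785 = 116115$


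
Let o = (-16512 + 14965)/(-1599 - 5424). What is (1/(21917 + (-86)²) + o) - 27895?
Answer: -1914188123957/68621733 ≈ -27895.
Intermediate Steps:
o = 1547/7023 (o = -1547/(-7023) = -1547*(-1/7023) = 1547/7023 ≈ 0.22028)
(1/(21917 + (-86)²) + o) - 27895 = (1/(21917 + (-86)²) + 1547/7023) - 27895 = (1/(21917 + 7396) + 1547/7023) - 27895 = (1/29313 + 1547/7023) - 27895 = 15118078/68621733 - 27895 = -1914188123957/68621733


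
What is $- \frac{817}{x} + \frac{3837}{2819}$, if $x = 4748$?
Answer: $\frac{15914953}{13384612} \approx 1.189$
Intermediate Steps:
$- \frac{817}{x} + \frac{3837}{2819} = - \frac{817}{4748} + \frac{3837}{2819} = \frac{15914953}{13384612}$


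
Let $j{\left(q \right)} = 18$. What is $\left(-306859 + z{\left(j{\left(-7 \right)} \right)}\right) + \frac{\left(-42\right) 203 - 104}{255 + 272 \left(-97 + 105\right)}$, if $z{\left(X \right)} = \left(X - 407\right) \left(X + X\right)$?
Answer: $- \frac{780026583}{2431} \approx -3.2087 \cdot 10^{5}$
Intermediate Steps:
$z{\left(X \right)} = 2 X \left(-407 + X\right)$ ($z{\left(X \right)} = \left(-407 + X\right) 2 X = 2 X \left(-407 + X\right)$)
$\left(-306859 + z{\left(j{\left(-7 \right)} \right)}\right) + \frac{\left(-42\right) 203 - 104}{255 + 272 \left(-97 + 105\right)} = \left(-306859 + 2 \cdot 18 \left(-407 + 18\right)\right) + \frac{\left(-42\right) 203 - 104}{255 + 272 \left(-97 + 105\right)} = \left(-306859 + 2 \cdot 18 \left(-389\right)\right) + \frac{-8526 - 104}{255 + 272 \cdot 8} = \left(-306859 - 14004\right) - \frac{8630}{255 + 2176} = -320863 - \frac{8630}{2431} = - \frac{780026583}{2431}$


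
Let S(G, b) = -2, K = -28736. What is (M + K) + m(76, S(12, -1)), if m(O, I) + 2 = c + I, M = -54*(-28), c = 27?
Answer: -27201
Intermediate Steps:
M = 1512
m(O, I) = 25 + I (m(O, I) = -2 + (27 + I) = 25 + I)
(M + K) + m(76, S(12, -1)) = (1512 - 28736) + (25 - 2) = -27224 + 23 = -27201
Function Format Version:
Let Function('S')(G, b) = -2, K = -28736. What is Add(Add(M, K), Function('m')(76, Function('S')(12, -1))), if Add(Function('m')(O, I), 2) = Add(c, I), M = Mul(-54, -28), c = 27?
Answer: -27201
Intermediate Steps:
M = 1512
Function('m')(O, I) = Add(25, I) (Function('m')(O, I) = Add(-2, Add(27, I)) = Add(25, I))
Add(Add(M, K), Function('m')(76, Function('S')(12, -1))) = Add(Add(1512, -28736), Add(25, -2)) = Add(-27224, 23) = -27201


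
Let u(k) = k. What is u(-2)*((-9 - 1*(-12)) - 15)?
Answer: 24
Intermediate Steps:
u(-2)*((-9 - 1*(-12)) - 15) = -2*((-9 - 1*(-12)) - 15) = -2*((-9 + 12) - 15) = -2*(3 - 15) = -2*(-12) = 24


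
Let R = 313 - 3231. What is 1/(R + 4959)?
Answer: 1/2041 ≈ 0.00048996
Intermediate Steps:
R = -2918
1/(R + 4959) = 1/(-2918 + 4959) = 1/2041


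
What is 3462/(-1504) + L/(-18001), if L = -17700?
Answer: -379773/288016 ≈ -1.3186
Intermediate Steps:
3462/(-1504) + L/(-18001) = 3462/(-1504) - 17700/(-18001) = 3462*(-1/1504) - 17700*(-1/18001) = -1731/752 + 17700/18001 = -379773/288016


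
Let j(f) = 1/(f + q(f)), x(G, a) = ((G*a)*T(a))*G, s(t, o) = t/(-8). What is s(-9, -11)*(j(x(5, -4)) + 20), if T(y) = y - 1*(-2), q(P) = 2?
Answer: 36369/1616 ≈ 22.506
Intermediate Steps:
T(y) = 2 + y (T(y) = y + 2 = 2 + y)
s(t, o) = -t/8 (s(t, o) = t*(-1/8) = -t/8)
x(G, a) = a*G**2*(2 + a) (x(G, a) = ((G*a)*(2 + a))*G = (G*a*(2 + a))*G = a*G**2*(2 + a))
j(f) = 1/(2 + f) (j(f) = 1/(f + 2) = 1/(2 + f))
s(-9, -11)*(j(x(5, -4)) + 20) = (-1/8*(-9))*(1/(2 - 4*5**2*(2 - 4)) + 20) = 9*(1/(2 - 4*25*(-2)) + 20)/8 = 9*(1/(2 + 200) + 20)/8 = 9*(1/202 + 20)/8 = (9/8)*(4041/202) = 36369/1616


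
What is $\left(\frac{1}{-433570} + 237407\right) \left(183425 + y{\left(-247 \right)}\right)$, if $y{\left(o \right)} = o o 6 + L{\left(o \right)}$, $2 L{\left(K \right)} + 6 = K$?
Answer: $\frac{22618502126355849}{173428} \approx 1.3042 \cdot 10^{11}$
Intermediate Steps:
$L{\left(K \right)} = -3 + \frac{K}{2}$
$y{\left(o \right)} = -3 + \frac{o}{2} + 6 o^{2}$ ($y{\left(o \right)} = o o 6 + \left(-3 + \frac{o}{2}\right) = o^{2} \cdot 6 + \left(-3 + \frac{o}{2}\right) = 6 o^{2} + \left(-3 + \frac{o}{2}\right) = -3 + \frac{o}{2} + 6 o^{2}$)
$\left(\frac{1}{-433570} + 237407\right) \left(183425 + y{\left(-247 \right)}\right) = \left(\frac{1}{-433570} + 237407\right) \left(183425 + \left(-3 + \frac{1}{2} \left(-247\right) + 6 \left(-247\right)^{2}\right)\right) = \left(- \frac{1}{433570} + 237407\right) \left(183425 - - \frac{731855}{2}\right) = \frac{102932552989 \left(183425 - - \frac{731855}{2}\right)}{433570} = \frac{102932552989 \left(183425 + \frac{731855}{2}\right)}{433570} = \frac{102932552989}{433570} \cdot \frac{1098705}{2} = \frac{22618502126355849}{173428}$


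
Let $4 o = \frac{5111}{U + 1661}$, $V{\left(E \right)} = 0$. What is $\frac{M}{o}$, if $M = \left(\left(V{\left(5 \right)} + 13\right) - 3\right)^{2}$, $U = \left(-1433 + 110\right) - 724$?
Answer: $- \frac{154400}{5111} \approx -30.209$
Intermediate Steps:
$U = -2047$ ($U = -1323 - 724 = -2047$)
$o = - \frac{5111}{1544}$ ($o = \frac{5111 \frac{1}{-2047 + 1661}}{4} = \frac{5111 \frac{1}{-386}}{4} = \frac{5111 \left(- \frac{1}{386}\right)}{4} = \frac{1}{4} \left(- \frac{5111}{386}\right) = - \frac{5111}{1544} \approx -3.3102$)
$M = 100$ ($M = \left(\left(0 + 13\right) - 3\right)^{2} = \left(13 - 3\right)^{2} = 10^{2} = 100$)
$\frac{M}{o} = \frac{100}{- \frac{5111}{1544}} = 100 \left(- \frac{1544}{5111}\right) = - \frac{154400}{5111}$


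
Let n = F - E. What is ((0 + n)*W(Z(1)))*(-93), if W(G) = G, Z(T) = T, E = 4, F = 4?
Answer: 0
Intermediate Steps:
n = 0 (n = 4 - 1*4 = 4 - 4 = 0)
((0 + n)*W(Z(1)))*(-93) = ((0 + 0)*1)*(-93) = (0*1)*(-93) = 0*(-93) = 0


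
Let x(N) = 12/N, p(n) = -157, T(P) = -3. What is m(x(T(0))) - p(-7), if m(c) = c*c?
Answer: 173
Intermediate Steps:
m(c) = c**2
m(x(T(0))) - p(-7) = (12/(-3))**2 - 1*(-157) = (12*(-1/3))**2 + 157 = (-4)**2 + 157 = 16 + 157 = 173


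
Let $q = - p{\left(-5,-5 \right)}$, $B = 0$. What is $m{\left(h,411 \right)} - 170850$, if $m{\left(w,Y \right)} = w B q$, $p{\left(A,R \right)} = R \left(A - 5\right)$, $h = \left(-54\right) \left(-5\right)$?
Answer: $-170850$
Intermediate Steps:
$h = 270$
$p{\left(A,R \right)} = R \left(-5 + A\right)$
$q = -50$ ($q = - \left(-5\right) \left(-5 - 5\right) = - \left(-5\right) \left(-10\right) = \left(-1\right) 50 = -50$)
$m{\left(w,Y \right)} = 0$ ($m{\left(w,Y \right)} = w 0 \left(-50\right) = 0 \left(-50\right) = 0$)
$m{\left(h,411 \right)} - 170850 = 0 - 170850 = -170850$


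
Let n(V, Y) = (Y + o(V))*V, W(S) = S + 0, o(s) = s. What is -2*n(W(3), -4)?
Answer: 6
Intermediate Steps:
W(S) = S
n(V, Y) = V*(V + Y) (n(V, Y) = (Y + V)*V = (V + Y)*V = V*(V + Y))
-2*n(W(3), -4) = -6*(3 - 4) = -6*(-1) = -2*(-3) = 6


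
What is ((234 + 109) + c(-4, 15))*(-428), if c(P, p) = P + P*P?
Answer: -151940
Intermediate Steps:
c(P, p) = P + P²
((234 + 109) + c(-4, 15))*(-428) = ((234 + 109) - 4*(1 - 4))*(-428) = (343 - 4*(-3))*(-428) = (343 + 12)*(-428) = 355*(-428) = -151940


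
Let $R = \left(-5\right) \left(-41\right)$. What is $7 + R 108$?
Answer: $22147$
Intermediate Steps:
$R = 205$
$7 + R 108 = 7 + 205 \cdot 108 = 7 + 22140 = 22147$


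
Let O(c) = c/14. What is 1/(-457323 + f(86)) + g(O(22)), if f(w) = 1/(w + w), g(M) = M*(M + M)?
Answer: 19035603882/3854318195 ≈ 4.9388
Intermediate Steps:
O(c) = c/14 (O(c) = c*(1/14) = c/14)
g(M) = 2*M² (g(M) = M*(2*M) = 2*M²)
f(w) = 1/(2*w)
1/(-457323 + f(86)) + g(O(22)) = 1/(-457323 + (½)/86) + 2*((1/14)*22)² = 1/(-457323 + (½)*(1/86)) + 2*(11/7)² = 1/(-457323 + 1/172) + 2*(121/49) = 1/(-78659555/172) + 242/49 = -172/78659555 + 242/49 = 19035603882/3854318195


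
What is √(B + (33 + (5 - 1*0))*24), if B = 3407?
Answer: √4319 ≈ 65.719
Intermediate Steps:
√(B + (33 + (5 - 1*0))*24) = √(3407 + (33 + (5 - 1*0))*24) = √(3407 + (33 + (5 + 0))*24) = √(3407 + (33 + 5)*24) = √(3407 + 38*24) = √(3407 + 912) = √4319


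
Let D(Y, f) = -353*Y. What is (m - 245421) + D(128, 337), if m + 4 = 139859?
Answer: -150750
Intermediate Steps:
m = 139855 (m = -4 + 139859 = 139855)
(m - 245421) + D(128, 337) = (139855 - 245421) - 353*128 = -105566 - 45184 = -150750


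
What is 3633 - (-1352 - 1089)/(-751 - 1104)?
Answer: 6736774/1855 ≈ 3631.7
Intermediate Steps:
3633 - (-1352 - 1089)/(-751 - 1104) = 3633 - (-2441)/(-1855) = 3633 - (-2441)*(-1)/1855 = 3633 - 1*2441/1855 = 3633 - 2441/1855 = 6736774/1855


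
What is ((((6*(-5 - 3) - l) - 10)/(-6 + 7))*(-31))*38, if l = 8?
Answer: 77748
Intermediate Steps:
((((6*(-5 - 3) - l) - 10)/(-6 + 7))*(-31))*38 = ((((6*(-5 - 3) - 1*8) - 10)/(-6 + 7))*(-31))*38 = ((((6*(-8) - 8) - 10)/1)*(-31))*38 = ((((-48 - 8) - 10)*1)*(-31))*38 = (((-56 - 10)*1)*(-31))*38 = (-66*1*(-31))*38 = -66*(-31)*38 = 2046*38 = 77748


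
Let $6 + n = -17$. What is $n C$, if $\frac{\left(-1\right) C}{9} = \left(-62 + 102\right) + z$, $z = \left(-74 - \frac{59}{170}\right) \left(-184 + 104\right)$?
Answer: $\frac{21070944}{17} \approx 1.2395 \cdot 10^{6}$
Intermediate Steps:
$n = -23$ ($n = -6 - 17 = -23$)
$z = \frac{101112}{17}$ ($z = \left(-74 - \frac{59}{170}\right) \left(-80\right) = \left(- \frac{12639}{170}\right) \left(-80\right) = \frac{101112}{17} \approx 5947.8$)
$C = - \frac{916128}{17}$ ($C = - 9 \left(\left(-62 + 102\right) + \frac{101112}{17}\right) = - 9 \left(40 + \frac{101112}{17}\right) = \left(-9\right) \frac{101792}{17} = - \frac{916128}{17} \approx -53890.0$)
$n C = \left(-23\right) \left(- \frac{916128}{17}\right) = \frac{21070944}{17}$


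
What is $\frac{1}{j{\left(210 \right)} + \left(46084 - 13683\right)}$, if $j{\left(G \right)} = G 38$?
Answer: $\frac{1}{40381} \approx 2.4764 \cdot 10^{-5}$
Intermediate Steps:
$j{\left(G \right)} = 38 G$
$\frac{1}{j{\left(210 \right)} + \left(46084 - 13683\right)} = \frac{1}{38 \cdot 210 + \left(46084 - 13683\right)} = \frac{1}{7980 + \left(46084 - 13683\right)} = \frac{1}{7980 + 32401} = \frac{1}{40381}$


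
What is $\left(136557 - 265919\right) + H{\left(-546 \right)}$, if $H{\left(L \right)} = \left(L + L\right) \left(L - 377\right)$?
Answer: $878554$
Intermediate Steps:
$H{\left(L \right)} = 2 L \left(-377 + L\right)$
$\left(136557 - 265919\right) + H{\left(-546 \right)} = \left(136557 - 265919\right) + 2 \left(-546\right) \left(-377 - 546\right) = -129362 + 2 \left(-546\right) \left(-923\right) = -129362 + 1007916 = 878554$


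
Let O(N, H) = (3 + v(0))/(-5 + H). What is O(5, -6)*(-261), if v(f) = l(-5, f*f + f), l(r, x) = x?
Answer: 783/11 ≈ 71.182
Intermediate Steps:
v(f) = f + f² (v(f) = f*f + f = f² + f = f + f²)
O(N, H) = 3/(-5 + H) (O(N, H) = (3 + 0*(1 + 0))/(-5 + H) = (3 + 0*1)/(-5 + H) = (3 + 0)/(-5 + H) = 3/(-5 + H))
O(5, -6)*(-261) = (3/(-5 - 6))*(-261) = (3/(-11))*(-261) = (3*(-1/11))*(-261) = -3/11*(-261) = 783/11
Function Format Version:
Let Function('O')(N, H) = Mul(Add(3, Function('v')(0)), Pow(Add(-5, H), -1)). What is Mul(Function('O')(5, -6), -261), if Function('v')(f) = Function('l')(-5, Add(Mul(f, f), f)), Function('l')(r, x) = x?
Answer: Rational(783, 11) ≈ 71.182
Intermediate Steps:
Function('v')(f) = Add(f, Pow(f, 2)) (Function('v')(f) = Add(Mul(f, f), f) = Add(Pow(f, 2), f) = Add(f, Pow(f, 2)))
Function('O')(N, H) = Mul(3, Pow(Add(-5, H), -1)) (Function('O')(N, H) = Mul(Add(3, Mul(0, Add(1, 0))), Pow(Add(-5, H), -1)) = Mul(Add(3, Mul(0, 1)), Pow(Add(-5, H), -1)) = Mul(Add(3, 0), Pow(Add(-5, H), -1)) = Mul(3, Pow(Add(-5, H), -1)))
Mul(Function('O')(5, -6), -261) = Mul(Mul(3, Pow(Add(-5, -6), -1)), -261) = Mul(Mul(3, Pow(-11, -1)), -261) = Mul(Mul(3, Rational(-1, 11)), -261) = Mul(Rational(-3, 11), -261) = Rational(783, 11)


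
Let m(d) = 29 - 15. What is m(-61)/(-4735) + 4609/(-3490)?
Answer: -874899/661006 ≈ -1.3236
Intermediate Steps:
m(d) = 14
m(-61)/(-4735) + 4609/(-3490) = 14/(-4735) + 4609/(-3490) = 14*(-1/4735) + 4609*(-1/3490) = -14/4735 - 4609/3490 = -874899/661006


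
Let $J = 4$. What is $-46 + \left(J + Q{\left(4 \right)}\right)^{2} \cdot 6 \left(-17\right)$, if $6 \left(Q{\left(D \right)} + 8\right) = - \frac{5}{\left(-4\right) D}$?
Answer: $- \frac{2512553}{1536} \approx -1635.8$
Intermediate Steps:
$Q{\left(D \right)} = -8 + \frac{5}{24 D}$ ($Q{\left(D \right)} = -8 + \frac{\left(-5\right) \frac{1}{\left(-4\right) D}}{6} = -8 + \frac{\left(-5\right) \left(- \frac{1}{4 D}\right)}{6} = -8 + \frac{\frac{5}{4} \frac{1}{D}}{6} = -8 + \frac{5}{24 D}$)
$-46 + \left(J + Q{\left(4 \right)}\right)^{2} \cdot 6 \left(-17\right) = -46 + \left(4 - \left(8 - \frac{5}{24 \cdot 4}\right)\right)^{2} \cdot 6 \left(-17\right) = -46 + \left(4 + \left(-8 + \frac{5}{24} \cdot \frac{1}{4}\right)\right)^{2} \left(-102\right) = -46 + \left(4 + \left(-8 + \frac{5}{96}\right)\right)^{2} \left(-102\right) = -46 + \left(4 - \frac{763}{96}\right)^{2} \left(-102\right) = -46 + \left(- \frac{379}{96}\right)^{2} \left(-102\right) = -46 + \frac{143641}{9216} \left(-102\right) = -46 - \frac{2441897}{1536} = - \frac{2512553}{1536}$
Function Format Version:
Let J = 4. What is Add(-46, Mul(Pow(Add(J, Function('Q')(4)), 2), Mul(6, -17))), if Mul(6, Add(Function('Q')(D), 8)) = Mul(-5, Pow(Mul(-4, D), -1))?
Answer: Rational(-2512553, 1536) ≈ -1635.8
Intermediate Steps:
Function('Q')(D) = Add(-8, Mul(Rational(5, 24), Pow(D, -1))) (Function('Q')(D) = Add(-8, Mul(Rational(1, 6), Mul(-5, Pow(Mul(-4, D), -1)))) = Add(-8, Mul(Rational(1, 6), Mul(-5, Mul(Rational(-1, 4), Pow(D, -1))))) = Add(-8, Mul(Rational(1, 6), Mul(Rational(5, 4), Pow(D, -1)))) = Add(-8, Mul(Rational(5, 24), Pow(D, -1))))
Add(-46, Mul(Pow(Add(J, Function('Q')(4)), 2), Mul(6, -17))) = Add(-46, Mul(Pow(Add(4, Add(-8, Mul(Rational(5, 24), Pow(4, -1)))), 2), Mul(6, -17))) = Add(-46, Mul(Pow(Add(4, Add(-8, Mul(Rational(5, 24), Rational(1, 4)))), 2), -102)) = Add(-46, Mul(Pow(Add(4, Add(-8, Rational(5, 96))), 2), -102)) = Add(-46, Mul(Pow(Add(4, Rational(-763, 96)), 2), -102)) = Add(-46, Mul(Pow(Rational(-379, 96), 2), -102)) = Add(-46, Mul(Rational(143641, 9216), -102)) = Add(-46, Rational(-2441897, 1536)) = Rational(-2512553, 1536)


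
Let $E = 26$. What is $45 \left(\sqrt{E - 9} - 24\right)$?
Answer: $-1080 + 45 \sqrt{17} \approx -894.46$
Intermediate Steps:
$45 \left(\sqrt{E - 9} - 24\right) = 45 \left(\sqrt{26 - 9} - 24\right) = 45 \left(\sqrt{17} - 24\right) = 45 \left(-24 + \sqrt{17}\right) = -1080 + 45 \sqrt{17}$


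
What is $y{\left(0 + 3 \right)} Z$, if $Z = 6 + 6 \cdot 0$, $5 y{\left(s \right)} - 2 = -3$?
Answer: $- \frac{6}{5} \approx -1.2$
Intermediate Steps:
$y{\left(s \right)} = - \frac{1}{5}$ ($y{\left(s \right)} = \frac{2}{5} + \frac{1}{5} \left(-3\right) = \frac{2}{5} - \frac{3}{5} = - \frac{1}{5}$)
$Z = 6$ ($Z = 6 + 0 = 6$)
$y{\left(0 + 3 \right)} Z = \left(- \frac{1}{5}\right) 6 = - \frac{6}{5}$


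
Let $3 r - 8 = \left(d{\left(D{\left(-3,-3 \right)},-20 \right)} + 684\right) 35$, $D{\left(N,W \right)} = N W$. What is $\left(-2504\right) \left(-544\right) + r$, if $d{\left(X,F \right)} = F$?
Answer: $\frac{4109776}{3} \approx 1.3699 \cdot 10^{6}$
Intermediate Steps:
$r = \frac{23248}{3}$ ($r = \frac{8}{3} + \frac{\left(-20 + 684\right) 35}{3} = \frac{8}{3} + \frac{664 \cdot 35}{3} = \frac{8}{3} + \frac{1}{3} \cdot 23240 = \frac{8}{3} + \frac{23240}{3} = \frac{23248}{3} \approx 7749.3$)
$\left(-2504\right) \left(-544\right) + r = \left(-2504\right) \left(-544\right) + \frac{23248}{3} = 1362176 + \frac{23248}{3} = \frac{4109776}{3}$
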